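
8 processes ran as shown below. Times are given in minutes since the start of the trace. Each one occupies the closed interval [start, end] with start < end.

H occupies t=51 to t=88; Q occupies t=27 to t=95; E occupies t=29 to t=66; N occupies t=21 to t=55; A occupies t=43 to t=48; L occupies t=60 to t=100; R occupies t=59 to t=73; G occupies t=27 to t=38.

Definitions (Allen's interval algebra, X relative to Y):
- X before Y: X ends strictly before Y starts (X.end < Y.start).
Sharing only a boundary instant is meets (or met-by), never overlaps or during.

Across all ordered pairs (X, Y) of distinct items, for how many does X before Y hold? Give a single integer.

Checking all 56 ordered pairs for relation 'before'; matching pairs in alphabetical order:
(A, H): A before H ✓
(A, L): A before L ✓
(A, R): A before R ✓
(G, A): G before A ✓
(G, H): G before H ✓
(G, L): G before L ✓
(G, R): G before R ✓
(N, L): N before L ✓
(N, R): N before R ✓
Count: 9.

9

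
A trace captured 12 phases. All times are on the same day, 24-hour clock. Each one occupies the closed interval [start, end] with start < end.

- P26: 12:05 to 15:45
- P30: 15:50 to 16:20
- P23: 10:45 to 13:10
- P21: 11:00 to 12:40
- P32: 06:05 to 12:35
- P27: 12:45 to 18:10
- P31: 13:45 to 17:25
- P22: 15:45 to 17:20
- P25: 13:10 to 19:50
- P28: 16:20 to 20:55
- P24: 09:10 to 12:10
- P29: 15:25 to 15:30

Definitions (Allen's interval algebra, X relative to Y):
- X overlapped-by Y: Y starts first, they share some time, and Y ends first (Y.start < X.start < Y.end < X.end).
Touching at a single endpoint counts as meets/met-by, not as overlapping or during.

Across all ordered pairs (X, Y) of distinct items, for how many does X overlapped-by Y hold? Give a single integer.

17

Checking all 132 ordered pairs for relation 'overlapped-by'; matching pairs in alphabetical order:
(P21, P24): P21 overlapped-by P24 ✓
(P21, P32): P21 overlapped-by P32 ✓
(P23, P24): P23 overlapped-by P24 ✓
(P23, P32): P23 overlapped-by P32 ✓
(P25, P26): P25 overlapped-by P26 ✓
(P25, P27): P25 overlapped-by P27 ✓
(P26, P21): P26 overlapped-by P21 ✓
(P26, P23): P26 overlapped-by P23 ✓
(P26, P24): P26 overlapped-by P24 ✓
(P26, P32): P26 overlapped-by P32 ✓
(P27, P23): P27 overlapped-by P23 ✓
(P27, P26): P27 overlapped-by P26 ✓
(P28, P22): P28 overlapped-by P22 ✓
(P28, P25): P28 overlapped-by P25 ✓
(P28, P27): P28 overlapped-by P27 ✓
(P28, P31): P28 overlapped-by P31 ✓
(P31, P26): P31 overlapped-by P26 ✓
Count: 17.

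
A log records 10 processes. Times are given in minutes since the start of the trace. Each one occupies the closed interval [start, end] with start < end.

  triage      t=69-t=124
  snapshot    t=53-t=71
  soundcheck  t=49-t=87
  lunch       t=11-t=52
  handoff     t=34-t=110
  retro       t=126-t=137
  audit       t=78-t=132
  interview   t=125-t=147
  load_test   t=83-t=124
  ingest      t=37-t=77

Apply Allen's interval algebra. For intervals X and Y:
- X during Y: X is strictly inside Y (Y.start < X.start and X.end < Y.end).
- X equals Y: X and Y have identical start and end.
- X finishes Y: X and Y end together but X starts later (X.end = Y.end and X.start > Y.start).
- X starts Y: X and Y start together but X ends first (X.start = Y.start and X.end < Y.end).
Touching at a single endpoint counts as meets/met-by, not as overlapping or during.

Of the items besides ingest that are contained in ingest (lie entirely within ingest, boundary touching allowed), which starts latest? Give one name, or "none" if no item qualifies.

snapshot

Target ingest = [t=37, t=77].
audit [t=78, t=132] → after → excluded.
handoff [t=34, t=110] → contains → excluded.
interview [t=125, t=147] → after → excluded.
load_test [t=83, t=124] → after → excluded.
lunch [t=11, t=52] → overlaps → excluded.
retro [t=126, t=137] → after → excluded.
snapshot [t=53, t=71] → during → candidate.
soundcheck [t=49, t=87] → overlapped-by → excluded.
triage [t=69, t=124] → overlapped-by → excluded.
Among candidates, latest start is t=53 → snapshot.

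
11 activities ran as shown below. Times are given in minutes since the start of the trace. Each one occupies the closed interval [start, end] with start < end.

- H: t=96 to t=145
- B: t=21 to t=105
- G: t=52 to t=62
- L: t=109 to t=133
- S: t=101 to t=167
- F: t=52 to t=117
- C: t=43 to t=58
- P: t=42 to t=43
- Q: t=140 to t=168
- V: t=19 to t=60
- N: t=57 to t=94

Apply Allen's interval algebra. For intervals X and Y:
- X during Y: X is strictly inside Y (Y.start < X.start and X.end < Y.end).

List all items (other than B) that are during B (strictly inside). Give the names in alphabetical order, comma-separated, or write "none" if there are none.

C, G, N, P

Target B = [t=21, t=105].
C [t=43, t=58] → during → yes.
F [t=52, t=117] → overlapped-by → no.
G [t=52, t=62] → during → yes.
H [t=96, t=145] → overlapped-by → no.
L [t=109, t=133] → after → no.
N [t=57, t=94] → during → yes.
P [t=42, t=43] → during → yes.
Q [t=140, t=168] → after → no.
S [t=101, t=167] → overlapped-by → no.
V [t=19, t=60] → overlaps → no.
Result: C, G, N, P.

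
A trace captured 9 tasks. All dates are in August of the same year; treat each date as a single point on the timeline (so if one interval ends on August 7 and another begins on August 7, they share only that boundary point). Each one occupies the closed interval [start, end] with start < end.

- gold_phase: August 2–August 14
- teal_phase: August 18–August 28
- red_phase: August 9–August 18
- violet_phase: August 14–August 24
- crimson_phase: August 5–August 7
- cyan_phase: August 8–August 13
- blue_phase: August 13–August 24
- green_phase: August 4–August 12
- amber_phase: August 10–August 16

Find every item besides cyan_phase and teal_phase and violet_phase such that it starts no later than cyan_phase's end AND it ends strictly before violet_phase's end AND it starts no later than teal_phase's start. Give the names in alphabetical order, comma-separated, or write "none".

amber_phase, crimson_phase, gold_phase, green_phase, red_phase

Conditions: its start is no later than cyan_phase's end (X.start <= August 13) AND its end is strictly before violet_phase's end (X.end < August 24) AND its start is no later than teal_phase's start (X.start <= August 18).
amber_phase: start August 10 <= August 13? ✓; end August 16 < August 24? ✓; start August 10 <= August 18? ✓ → yes.
blue_phase: start August 13 <= August 13? ✓; end August 24 < August 24? ✗; start August 13 <= August 18? ✓ → no.
crimson_phase: start August 5 <= August 13? ✓; end August 7 < August 24? ✓; start August 5 <= August 18? ✓ → yes.
gold_phase: start August 2 <= August 13? ✓; end August 14 < August 24? ✓; start August 2 <= August 18? ✓ → yes.
green_phase: start August 4 <= August 13? ✓; end August 12 < August 24? ✓; start August 4 <= August 18? ✓ → yes.
red_phase: start August 9 <= August 13? ✓; end August 18 < August 24? ✓; start August 9 <= August 18? ✓ → yes.
Result: amber_phase, crimson_phase, gold_phase, green_phase, red_phase.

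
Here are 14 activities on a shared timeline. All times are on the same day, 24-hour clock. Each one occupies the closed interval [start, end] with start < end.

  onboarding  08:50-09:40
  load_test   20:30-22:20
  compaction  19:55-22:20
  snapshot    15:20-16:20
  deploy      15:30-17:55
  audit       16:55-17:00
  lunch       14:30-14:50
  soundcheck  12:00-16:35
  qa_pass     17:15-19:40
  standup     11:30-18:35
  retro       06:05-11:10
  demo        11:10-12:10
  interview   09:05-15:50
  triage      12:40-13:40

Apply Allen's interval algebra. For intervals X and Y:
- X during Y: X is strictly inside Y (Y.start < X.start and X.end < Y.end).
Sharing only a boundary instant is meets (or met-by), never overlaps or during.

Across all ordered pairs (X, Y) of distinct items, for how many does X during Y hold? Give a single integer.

Checking all 182 ordered pairs for relation 'during'; matching pairs in alphabetical order:
(audit, deploy): audit during deploy ✓
(audit, standup): audit during standup ✓
(demo, interview): demo during interview ✓
(deploy, standup): deploy during standup ✓
(lunch, interview): lunch during interview ✓
(lunch, soundcheck): lunch during soundcheck ✓
(lunch, standup): lunch during standup ✓
(onboarding, retro): onboarding during retro ✓
(snapshot, soundcheck): snapshot during soundcheck ✓
(snapshot, standup): snapshot during standup ✓
(soundcheck, standup): soundcheck during standup ✓
(triage, interview): triage during interview ✓
(triage, soundcheck): triage during soundcheck ✓
(triage, standup): triage during standup ✓
Count: 14.

14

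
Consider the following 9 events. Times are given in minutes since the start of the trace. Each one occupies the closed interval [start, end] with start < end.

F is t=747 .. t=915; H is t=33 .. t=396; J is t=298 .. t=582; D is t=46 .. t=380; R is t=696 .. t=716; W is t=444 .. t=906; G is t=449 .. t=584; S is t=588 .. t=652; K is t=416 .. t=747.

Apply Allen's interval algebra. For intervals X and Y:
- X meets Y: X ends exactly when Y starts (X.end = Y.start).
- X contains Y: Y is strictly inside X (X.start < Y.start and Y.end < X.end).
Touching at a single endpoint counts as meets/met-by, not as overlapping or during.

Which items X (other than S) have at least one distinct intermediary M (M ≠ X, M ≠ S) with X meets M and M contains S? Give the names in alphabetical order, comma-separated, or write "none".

none

Target S = [t=588, t=652].
Intermediaries M with M contains S: K, W.
Via K — items with X meets K: none.
Via W — items with X meets W: none.
Union: none.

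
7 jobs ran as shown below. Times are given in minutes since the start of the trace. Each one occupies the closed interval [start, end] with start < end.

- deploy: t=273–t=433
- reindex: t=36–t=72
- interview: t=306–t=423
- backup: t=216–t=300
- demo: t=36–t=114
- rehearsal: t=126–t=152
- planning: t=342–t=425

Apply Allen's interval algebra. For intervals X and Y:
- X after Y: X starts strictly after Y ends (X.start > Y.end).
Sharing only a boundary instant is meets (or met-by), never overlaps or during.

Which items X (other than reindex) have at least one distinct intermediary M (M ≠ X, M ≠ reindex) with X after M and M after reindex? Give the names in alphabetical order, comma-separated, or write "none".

Target reindex = [t=36, t=72].
Intermediaries M with M after reindex: backup, deploy, interview, planning, rehearsal.
Via backup — items with X after backup: interview, planning.
Via deploy — items with X after deploy: none.
Via interview — items with X after interview: none.
Via planning — items with X after planning: none.
Via rehearsal — items with X after rehearsal: backup, deploy, interview, planning.
Union: backup, deploy, interview, planning.

backup, deploy, interview, planning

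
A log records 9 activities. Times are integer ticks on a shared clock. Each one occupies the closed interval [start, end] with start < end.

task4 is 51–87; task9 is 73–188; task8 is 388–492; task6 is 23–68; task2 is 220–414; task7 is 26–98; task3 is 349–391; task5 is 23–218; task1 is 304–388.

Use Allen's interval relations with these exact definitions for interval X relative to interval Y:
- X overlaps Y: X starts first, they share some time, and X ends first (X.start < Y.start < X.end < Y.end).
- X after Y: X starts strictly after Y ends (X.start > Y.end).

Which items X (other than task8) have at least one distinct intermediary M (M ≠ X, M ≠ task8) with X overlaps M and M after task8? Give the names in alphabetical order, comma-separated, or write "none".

Target task8 = [388, 492].
Intermediaries M with M after task8: none.
Union: none.

none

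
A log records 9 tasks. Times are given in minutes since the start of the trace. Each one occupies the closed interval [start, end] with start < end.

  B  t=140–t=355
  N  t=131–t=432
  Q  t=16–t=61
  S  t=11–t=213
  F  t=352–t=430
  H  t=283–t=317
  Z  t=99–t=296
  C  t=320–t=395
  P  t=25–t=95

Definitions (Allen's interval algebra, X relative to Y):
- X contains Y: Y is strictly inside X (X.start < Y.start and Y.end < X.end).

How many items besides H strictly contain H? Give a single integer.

2

Target H = [t=283, t=317].
B [t=140, t=355] → contains → counts.
C [t=320, t=395] → after → no.
F [t=352, t=430] → after → no.
N [t=131, t=432] → contains → counts.
P [t=25, t=95] → before → no.
Q [t=16, t=61] → before → no.
S [t=11, t=213] → before → no.
Z [t=99, t=296] → overlaps → no.
Total: 2.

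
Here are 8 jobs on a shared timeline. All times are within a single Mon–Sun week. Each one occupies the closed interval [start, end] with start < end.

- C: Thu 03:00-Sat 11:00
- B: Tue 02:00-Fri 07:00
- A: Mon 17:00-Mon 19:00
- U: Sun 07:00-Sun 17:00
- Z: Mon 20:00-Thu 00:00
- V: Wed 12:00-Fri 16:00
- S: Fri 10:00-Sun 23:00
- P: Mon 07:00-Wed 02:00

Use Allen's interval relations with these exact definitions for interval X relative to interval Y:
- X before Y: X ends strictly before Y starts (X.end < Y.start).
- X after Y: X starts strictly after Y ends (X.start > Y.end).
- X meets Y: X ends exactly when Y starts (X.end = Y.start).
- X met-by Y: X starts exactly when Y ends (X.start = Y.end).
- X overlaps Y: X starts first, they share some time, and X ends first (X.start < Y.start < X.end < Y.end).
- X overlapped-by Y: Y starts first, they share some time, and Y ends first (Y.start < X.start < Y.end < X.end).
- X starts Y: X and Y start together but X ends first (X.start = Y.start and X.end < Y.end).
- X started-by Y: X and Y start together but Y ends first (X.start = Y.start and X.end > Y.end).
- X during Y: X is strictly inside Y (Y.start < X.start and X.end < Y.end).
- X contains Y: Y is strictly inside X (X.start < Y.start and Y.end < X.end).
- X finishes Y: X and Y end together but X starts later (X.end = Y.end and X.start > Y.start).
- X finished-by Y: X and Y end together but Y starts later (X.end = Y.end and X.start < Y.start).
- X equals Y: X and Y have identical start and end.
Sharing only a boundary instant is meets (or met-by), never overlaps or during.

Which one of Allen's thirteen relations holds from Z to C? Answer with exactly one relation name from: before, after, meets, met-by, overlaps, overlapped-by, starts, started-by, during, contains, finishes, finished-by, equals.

Z = [Mon 20:00, Thu 00:00]; C = [Thu 03:00, Sat 11:00].
Compare endpoints: Z.start < C.start, Z.start < C.end, Z.end < C.start, Z.end < C.end.
That pattern is 'before'.

before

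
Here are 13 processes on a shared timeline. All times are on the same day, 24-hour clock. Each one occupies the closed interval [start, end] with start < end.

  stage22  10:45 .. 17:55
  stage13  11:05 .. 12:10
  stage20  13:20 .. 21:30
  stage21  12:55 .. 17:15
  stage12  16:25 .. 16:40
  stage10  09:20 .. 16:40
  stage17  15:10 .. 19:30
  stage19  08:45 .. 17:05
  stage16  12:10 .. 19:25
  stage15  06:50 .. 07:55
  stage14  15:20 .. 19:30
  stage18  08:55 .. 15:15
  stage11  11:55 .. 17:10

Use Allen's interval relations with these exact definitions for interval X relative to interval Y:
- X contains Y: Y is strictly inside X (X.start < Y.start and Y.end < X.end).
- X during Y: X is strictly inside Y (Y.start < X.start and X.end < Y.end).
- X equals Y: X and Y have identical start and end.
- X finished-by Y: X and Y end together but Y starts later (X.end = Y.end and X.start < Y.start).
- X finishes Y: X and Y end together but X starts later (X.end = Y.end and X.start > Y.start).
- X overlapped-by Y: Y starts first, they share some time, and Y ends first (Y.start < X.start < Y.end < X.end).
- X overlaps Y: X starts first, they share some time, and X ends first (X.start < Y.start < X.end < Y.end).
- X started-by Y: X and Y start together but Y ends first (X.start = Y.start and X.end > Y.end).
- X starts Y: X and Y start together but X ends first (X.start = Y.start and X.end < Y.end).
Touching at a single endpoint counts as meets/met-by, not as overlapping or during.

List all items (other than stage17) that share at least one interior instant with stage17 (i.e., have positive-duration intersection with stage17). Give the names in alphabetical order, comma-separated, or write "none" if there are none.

Target stage17 = [15:10, 19:30].
stage10 [09:20, 16:40] → overlaps → yes.
stage11 [11:55, 17:10] → overlaps → yes.
stage12 [16:25, 16:40] → during → yes.
stage13 [11:05, 12:10] → before → no.
stage14 [15:20, 19:30] → finishes → yes.
stage15 [06:50, 07:55] → before → no.
stage16 [12:10, 19:25] → overlaps → yes.
stage18 [08:55, 15:15] → overlaps → yes.
stage19 [08:45, 17:05] → overlaps → yes.
stage20 [13:20, 21:30] → contains → yes.
stage21 [12:55, 17:15] → overlaps → yes.
stage22 [10:45, 17:55] → overlaps → yes.
Result: stage10, stage11, stage12, stage14, stage16, stage18, stage19, stage20, stage21, stage22.

stage10, stage11, stage12, stage14, stage16, stage18, stage19, stage20, stage21, stage22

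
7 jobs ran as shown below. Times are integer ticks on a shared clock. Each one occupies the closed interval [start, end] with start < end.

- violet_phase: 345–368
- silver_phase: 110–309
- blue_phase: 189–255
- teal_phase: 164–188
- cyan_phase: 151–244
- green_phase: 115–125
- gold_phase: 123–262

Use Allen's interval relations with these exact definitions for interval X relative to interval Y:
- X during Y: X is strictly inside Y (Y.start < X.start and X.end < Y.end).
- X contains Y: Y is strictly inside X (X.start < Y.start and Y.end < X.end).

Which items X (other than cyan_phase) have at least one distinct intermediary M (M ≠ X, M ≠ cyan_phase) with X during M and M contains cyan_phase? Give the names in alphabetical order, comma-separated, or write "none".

blue_phase, gold_phase, green_phase, teal_phase

Target cyan_phase = [151, 244].
Intermediaries M with M contains cyan_phase: gold_phase, silver_phase.
Via gold_phase — items with X during gold_phase: blue_phase, teal_phase.
Via silver_phase — items with X during silver_phase: blue_phase, gold_phase, green_phase, teal_phase.
Union: blue_phase, gold_phase, green_phase, teal_phase.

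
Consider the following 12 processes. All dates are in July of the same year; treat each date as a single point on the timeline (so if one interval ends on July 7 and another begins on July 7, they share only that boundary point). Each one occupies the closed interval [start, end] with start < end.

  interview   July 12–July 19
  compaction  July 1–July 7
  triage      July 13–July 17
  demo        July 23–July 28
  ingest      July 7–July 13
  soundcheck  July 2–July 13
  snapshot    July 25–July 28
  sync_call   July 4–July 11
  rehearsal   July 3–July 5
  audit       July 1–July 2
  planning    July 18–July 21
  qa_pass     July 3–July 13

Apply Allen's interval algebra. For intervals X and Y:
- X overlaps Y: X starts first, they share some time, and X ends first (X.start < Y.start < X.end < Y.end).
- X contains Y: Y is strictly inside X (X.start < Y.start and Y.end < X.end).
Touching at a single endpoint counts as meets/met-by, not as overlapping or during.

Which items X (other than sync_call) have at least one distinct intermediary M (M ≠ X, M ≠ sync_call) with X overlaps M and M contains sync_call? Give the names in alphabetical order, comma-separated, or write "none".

compaction

Target sync_call = [July 4, July 11].
Intermediaries M with M contains sync_call: qa_pass, soundcheck.
Via qa_pass — items with X overlaps qa_pass: compaction.
Via soundcheck — items with X overlaps soundcheck: compaction.
Union: compaction.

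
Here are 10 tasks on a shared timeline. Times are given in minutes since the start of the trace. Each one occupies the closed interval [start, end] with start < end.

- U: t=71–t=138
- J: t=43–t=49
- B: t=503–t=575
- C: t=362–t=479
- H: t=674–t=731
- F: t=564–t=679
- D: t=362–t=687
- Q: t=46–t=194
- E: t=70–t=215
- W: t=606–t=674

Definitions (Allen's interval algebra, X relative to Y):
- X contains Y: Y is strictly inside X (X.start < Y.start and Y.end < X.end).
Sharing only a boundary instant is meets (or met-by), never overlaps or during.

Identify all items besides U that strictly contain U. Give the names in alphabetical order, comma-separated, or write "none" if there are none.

E, Q

Target U = [t=71, t=138].
B [t=503, t=575] → after → no.
C [t=362, t=479] → after → no.
D [t=362, t=687] → after → no.
E [t=70, t=215] → contains → yes.
F [t=564, t=679] → after → no.
H [t=674, t=731] → after → no.
J [t=43, t=49] → before → no.
Q [t=46, t=194] → contains → yes.
W [t=606, t=674] → after → no.
Result: E, Q.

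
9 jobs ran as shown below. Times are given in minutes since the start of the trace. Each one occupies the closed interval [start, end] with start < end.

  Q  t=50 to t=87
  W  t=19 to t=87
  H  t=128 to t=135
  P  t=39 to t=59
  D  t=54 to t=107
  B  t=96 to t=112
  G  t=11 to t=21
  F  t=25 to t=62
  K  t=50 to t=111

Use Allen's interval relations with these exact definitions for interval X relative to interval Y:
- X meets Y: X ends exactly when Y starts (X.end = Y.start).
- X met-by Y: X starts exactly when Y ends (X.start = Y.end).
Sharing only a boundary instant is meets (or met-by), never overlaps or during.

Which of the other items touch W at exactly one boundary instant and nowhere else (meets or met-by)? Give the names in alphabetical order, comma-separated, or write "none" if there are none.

none

Target W = [t=19, t=87].
B [t=96, t=112] → after → no.
D [t=54, t=107] → overlapped-by → no.
F [t=25, t=62] → during → no.
G [t=11, t=21] → overlaps → no.
H [t=128, t=135] → after → no.
K [t=50, t=111] → overlapped-by → no.
P [t=39, t=59] → during → no.
Q [t=50, t=87] → finishes → no.
Result: none.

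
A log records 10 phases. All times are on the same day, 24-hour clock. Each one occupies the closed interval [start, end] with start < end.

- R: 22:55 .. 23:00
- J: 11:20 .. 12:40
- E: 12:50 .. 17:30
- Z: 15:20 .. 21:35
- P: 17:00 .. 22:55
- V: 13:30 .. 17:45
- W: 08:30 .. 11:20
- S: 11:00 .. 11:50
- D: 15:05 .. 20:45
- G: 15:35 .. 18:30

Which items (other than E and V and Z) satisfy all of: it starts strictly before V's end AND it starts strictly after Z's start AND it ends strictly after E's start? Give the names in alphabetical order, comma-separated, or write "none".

Conditions: its start is strictly before V's end (X.start < 17:45) AND its start is strictly after Z's start (X.start > 15:20) AND its end is strictly after E's start (X.end > 12:50).
D: start 15:05 < 17:45? ✓; start 15:05 > 15:20? ✗; end 20:45 > 12:50? ✓ → no.
G: start 15:35 < 17:45? ✓; start 15:35 > 15:20? ✓; end 18:30 > 12:50? ✓ → yes.
J: start 11:20 < 17:45? ✓; start 11:20 > 15:20? ✗; end 12:40 > 12:50? ✗ → no.
P: start 17:00 < 17:45? ✓; start 17:00 > 15:20? ✓; end 22:55 > 12:50? ✓ → yes.
R: start 22:55 < 17:45? ✗; start 22:55 > 15:20? ✓; end 23:00 > 12:50? ✓ → no.
S: start 11:00 < 17:45? ✓; start 11:00 > 15:20? ✗; end 11:50 > 12:50? ✗ → no.
W: start 08:30 < 17:45? ✓; start 08:30 > 15:20? ✗; end 11:20 > 12:50? ✗ → no.
Result: G, P.

G, P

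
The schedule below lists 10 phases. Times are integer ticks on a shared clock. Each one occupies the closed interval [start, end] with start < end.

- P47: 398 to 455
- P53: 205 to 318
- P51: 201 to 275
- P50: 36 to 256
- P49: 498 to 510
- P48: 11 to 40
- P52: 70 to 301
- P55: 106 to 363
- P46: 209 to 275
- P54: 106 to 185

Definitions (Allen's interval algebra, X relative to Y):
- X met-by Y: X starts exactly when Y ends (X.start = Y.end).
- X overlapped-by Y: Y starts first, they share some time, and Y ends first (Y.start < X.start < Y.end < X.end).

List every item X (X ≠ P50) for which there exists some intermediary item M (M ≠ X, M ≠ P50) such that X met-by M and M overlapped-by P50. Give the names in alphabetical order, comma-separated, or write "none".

Target P50 = [36, 256].
Intermediaries M with M overlapped-by P50: P46, P51, P52, P53, P55.
Via P46 — items with X met-by P46: none.
Via P51 — items with X met-by P51: none.
Via P52 — items with X met-by P52: none.
Via P53 — items with X met-by P53: none.
Via P55 — items with X met-by P55: none.
Union: none.

none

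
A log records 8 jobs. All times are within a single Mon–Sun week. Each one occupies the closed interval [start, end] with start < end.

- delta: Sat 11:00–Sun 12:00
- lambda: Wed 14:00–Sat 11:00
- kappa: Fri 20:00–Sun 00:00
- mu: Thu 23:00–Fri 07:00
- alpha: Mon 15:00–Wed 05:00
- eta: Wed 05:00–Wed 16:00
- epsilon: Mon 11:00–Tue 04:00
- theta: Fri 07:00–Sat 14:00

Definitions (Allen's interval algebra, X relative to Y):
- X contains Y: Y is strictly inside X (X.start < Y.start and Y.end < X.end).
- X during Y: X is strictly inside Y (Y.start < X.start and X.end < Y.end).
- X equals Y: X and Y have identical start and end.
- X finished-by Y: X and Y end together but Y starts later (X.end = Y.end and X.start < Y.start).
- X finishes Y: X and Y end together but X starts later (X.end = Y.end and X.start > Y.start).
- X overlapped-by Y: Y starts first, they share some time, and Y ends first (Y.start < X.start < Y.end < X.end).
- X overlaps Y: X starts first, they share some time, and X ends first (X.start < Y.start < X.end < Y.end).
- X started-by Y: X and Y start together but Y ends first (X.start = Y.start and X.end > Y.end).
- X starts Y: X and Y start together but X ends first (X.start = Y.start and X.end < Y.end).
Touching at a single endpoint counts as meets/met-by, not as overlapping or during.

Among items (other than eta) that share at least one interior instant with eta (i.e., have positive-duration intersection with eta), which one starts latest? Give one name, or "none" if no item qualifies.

Target eta = [Wed 05:00, Wed 16:00].
alpha [Mon 15:00, Wed 05:00] → meets → excluded.
delta [Sat 11:00, Sun 12:00] → after → excluded.
epsilon [Mon 11:00, Tue 04:00] → before → excluded.
kappa [Fri 20:00, Sun 00:00] → after → excluded.
lambda [Wed 14:00, Sat 11:00] → overlapped-by → candidate.
mu [Thu 23:00, Fri 07:00] → after → excluded.
theta [Fri 07:00, Sat 14:00] → after → excluded.
Among candidates, latest start is Wed 14:00 → lambda.

lambda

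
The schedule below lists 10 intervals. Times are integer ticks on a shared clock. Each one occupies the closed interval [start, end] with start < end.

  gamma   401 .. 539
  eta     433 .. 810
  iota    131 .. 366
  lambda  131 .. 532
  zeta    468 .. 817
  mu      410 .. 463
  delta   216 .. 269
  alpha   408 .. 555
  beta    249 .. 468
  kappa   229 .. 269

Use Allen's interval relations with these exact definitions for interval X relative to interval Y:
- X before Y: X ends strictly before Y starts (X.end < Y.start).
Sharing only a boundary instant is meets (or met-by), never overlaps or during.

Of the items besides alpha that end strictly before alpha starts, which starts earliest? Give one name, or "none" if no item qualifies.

Target alpha = [408, 555].
beta [249, 468] → overlaps → excluded.
delta [216, 269] → before → candidate.
eta [433, 810] → overlapped-by → excluded.
gamma [401, 539] → overlaps → excluded.
iota [131, 366] → before → candidate.
kappa [229, 269] → before → candidate.
lambda [131, 532] → overlaps → excluded.
mu [410, 463] → during → excluded.
zeta [468, 817] → overlapped-by → excluded.
Among candidates, earliest start is 131 → iota.

iota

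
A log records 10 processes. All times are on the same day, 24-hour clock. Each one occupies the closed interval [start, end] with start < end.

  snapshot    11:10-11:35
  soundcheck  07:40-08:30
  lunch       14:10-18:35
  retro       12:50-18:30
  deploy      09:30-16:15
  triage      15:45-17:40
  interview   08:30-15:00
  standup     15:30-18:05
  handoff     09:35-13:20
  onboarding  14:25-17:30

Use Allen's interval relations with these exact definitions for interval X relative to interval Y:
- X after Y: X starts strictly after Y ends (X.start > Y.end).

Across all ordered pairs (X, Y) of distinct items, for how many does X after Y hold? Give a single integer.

Checking all 90 ordered pairs for relation 'after'; matching pairs in alphabetical order:
(deploy, soundcheck): deploy after soundcheck ✓
(handoff, soundcheck): handoff after soundcheck ✓
(lunch, handoff): lunch after handoff ✓
(lunch, snapshot): lunch after snapshot ✓
(lunch, soundcheck): lunch after soundcheck ✓
(onboarding, handoff): onboarding after handoff ✓
(onboarding, snapshot): onboarding after snapshot ✓
(onboarding, soundcheck): onboarding after soundcheck ✓
(retro, snapshot): retro after snapshot ✓
(retro, soundcheck): retro after soundcheck ✓
(snapshot, soundcheck): snapshot after soundcheck ✓
(standup, handoff): standup after handoff ✓
(standup, interview): standup after interview ✓
(standup, snapshot): standup after snapshot ✓
(standup, soundcheck): standup after soundcheck ✓
(triage, handoff): triage after handoff ✓
(triage, interview): triage after interview ✓
(triage, snapshot): triage after snapshot ✓
(triage, soundcheck): triage after soundcheck ✓
Count: 19.

19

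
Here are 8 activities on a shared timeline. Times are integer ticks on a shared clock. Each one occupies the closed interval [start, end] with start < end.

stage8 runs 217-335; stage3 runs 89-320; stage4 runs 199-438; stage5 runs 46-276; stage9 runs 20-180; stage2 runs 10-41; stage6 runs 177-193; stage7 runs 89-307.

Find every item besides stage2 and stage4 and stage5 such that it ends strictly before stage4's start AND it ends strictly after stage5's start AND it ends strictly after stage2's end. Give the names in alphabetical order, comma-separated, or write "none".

stage6, stage9

Conditions: its end is strictly before stage4's start (X.end < 199) AND its end is strictly after stage5's start (X.end > 46) AND its end is strictly after stage2's end (X.end > 41).
stage3: end 320 < 199? ✗; end 320 > 46? ✓; end 320 > 41? ✓ → no.
stage6: end 193 < 199? ✓; end 193 > 46? ✓; end 193 > 41? ✓ → yes.
stage7: end 307 < 199? ✗; end 307 > 46? ✓; end 307 > 41? ✓ → no.
stage8: end 335 < 199? ✗; end 335 > 46? ✓; end 335 > 41? ✓ → no.
stage9: end 180 < 199? ✓; end 180 > 46? ✓; end 180 > 41? ✓ → yes.
Result: stage6, stage9.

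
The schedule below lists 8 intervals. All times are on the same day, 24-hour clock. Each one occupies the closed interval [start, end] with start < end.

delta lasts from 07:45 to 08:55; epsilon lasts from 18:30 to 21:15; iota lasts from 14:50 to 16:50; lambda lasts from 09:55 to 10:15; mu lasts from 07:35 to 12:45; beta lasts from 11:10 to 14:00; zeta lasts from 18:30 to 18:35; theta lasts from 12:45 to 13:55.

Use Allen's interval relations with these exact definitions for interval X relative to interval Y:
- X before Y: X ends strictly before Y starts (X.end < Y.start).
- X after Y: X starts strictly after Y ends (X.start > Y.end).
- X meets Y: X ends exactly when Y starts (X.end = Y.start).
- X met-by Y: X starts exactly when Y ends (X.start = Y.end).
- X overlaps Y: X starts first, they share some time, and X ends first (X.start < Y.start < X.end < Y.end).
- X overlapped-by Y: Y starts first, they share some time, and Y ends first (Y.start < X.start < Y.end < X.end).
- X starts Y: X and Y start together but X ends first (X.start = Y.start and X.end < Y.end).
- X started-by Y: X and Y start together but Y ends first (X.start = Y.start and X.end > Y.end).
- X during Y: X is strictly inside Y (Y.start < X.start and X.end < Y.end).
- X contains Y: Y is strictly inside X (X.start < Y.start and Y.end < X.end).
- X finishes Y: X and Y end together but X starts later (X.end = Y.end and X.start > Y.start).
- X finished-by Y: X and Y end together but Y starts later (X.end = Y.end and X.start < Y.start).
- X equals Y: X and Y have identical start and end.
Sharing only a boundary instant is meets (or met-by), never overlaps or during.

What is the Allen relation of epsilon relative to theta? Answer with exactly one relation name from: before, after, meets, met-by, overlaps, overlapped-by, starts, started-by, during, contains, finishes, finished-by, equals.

epsilon = [18:30, 21:15]; theta = [12:45, 13:55].
Compare endpoints: epsilon.start > theta.start, epsilon.start > theta.end, epsilon.end > theta.start, epsilon.end > theta.end.
That pattern is 'after'.

after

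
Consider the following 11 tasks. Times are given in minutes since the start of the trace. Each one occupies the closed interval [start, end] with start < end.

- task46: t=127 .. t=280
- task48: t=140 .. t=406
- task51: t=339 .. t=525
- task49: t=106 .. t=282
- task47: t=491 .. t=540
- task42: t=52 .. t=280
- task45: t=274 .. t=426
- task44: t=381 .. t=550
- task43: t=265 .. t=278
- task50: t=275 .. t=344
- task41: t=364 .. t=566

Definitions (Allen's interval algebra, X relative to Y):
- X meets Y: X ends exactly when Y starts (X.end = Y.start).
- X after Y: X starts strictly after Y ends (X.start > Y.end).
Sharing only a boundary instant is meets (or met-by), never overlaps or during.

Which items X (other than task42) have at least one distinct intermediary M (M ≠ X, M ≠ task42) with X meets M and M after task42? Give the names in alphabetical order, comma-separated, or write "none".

Target task42 = [t=52, t=280].
Intermediaries M with M after task42: task41, task44, task47, task51.
Via task41 — items with X meets task41: none.
Via task44 — items with X meets task44: none.
Via task47 — items with X meets task47: none.
Via task51 — items with X meets task51: none.
Union: none.

none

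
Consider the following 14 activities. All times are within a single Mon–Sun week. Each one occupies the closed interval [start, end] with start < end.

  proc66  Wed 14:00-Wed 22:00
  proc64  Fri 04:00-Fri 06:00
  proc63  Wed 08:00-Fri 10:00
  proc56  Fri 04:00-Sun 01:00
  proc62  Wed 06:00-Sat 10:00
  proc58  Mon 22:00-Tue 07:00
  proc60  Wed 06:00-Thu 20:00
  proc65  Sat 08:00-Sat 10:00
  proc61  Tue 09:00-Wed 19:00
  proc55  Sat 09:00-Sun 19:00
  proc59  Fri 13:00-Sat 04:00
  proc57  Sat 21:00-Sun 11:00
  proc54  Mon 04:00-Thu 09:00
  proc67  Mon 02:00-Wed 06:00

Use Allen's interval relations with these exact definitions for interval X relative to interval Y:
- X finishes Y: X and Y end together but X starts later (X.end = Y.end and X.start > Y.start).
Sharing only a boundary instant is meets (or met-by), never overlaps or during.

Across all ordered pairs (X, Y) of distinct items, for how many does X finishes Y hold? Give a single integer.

Checking all 182 ordered pairs for relation 'finishes'; matching pairs in alphabetical order:
(proc65, proc62): proc65 finishes proc62 ✓
Count: 1.

1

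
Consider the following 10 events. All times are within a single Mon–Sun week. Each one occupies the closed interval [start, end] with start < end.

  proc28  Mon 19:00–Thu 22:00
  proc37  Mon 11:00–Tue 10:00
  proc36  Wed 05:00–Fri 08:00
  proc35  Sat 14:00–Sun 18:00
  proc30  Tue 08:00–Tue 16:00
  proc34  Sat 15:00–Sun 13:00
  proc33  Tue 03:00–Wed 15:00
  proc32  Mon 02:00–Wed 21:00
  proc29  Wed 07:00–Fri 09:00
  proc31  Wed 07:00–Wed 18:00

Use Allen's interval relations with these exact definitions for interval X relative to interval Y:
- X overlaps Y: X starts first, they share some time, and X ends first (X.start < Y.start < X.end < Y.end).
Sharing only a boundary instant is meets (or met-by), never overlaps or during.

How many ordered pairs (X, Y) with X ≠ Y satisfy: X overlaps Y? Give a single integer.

Checking all 90 ordered pairs for relation 'overlaps'; matching pairs in alphabetical order:
(proc28, proc29): proc28 overlaps proc29 ✓
(proc28, proc36): proc28 overlaps proc36 ✓
(proc32, proc28): proc32 overlaps proc28 ✓
(proc32, proc29): proc32 overlaps proc29 ✓
(proc32, proc36): proc32 overlaps proc36 ✓
(proc33, proc29): proc33 overlaps proc29 ✓
(proc33, proc31): proc33 overlaps proc31 ✓
(proc33, proc36): proc33 overlaps proc36 ✓
(proc36, proc29): proc36 overlaps proc29 ✓
(proc37, proc28): proc37 overlaps proc28 ✓
(proc37, proc30): proc37 overlaps proc30 ✓
(proc37, proc33): proc37 overlaps proc33 ✓
Count: 12.

12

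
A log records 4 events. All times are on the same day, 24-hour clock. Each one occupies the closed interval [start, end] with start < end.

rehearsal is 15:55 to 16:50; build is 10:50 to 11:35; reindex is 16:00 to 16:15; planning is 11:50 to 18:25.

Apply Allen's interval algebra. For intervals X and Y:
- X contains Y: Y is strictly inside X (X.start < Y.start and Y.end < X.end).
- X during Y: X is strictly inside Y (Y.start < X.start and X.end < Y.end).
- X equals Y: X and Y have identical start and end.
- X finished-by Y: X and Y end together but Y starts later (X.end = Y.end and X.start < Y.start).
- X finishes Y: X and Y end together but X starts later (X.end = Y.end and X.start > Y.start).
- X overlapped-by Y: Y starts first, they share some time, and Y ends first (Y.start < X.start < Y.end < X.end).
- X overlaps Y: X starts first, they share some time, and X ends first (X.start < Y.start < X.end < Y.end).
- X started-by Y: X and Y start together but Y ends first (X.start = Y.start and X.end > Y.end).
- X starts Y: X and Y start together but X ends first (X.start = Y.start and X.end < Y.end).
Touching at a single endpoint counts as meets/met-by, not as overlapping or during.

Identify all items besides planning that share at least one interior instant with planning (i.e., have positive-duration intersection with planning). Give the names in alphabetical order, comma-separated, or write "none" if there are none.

Target planning = [11:50, 18:25].
build [10:50, 11:35] → before → no.
rehearsal [15:55, 16:50] → during → yes.
reindex [16:00, 16:15] → during → yes.
Result: rehearsal, reindex.

rehearsal, reindex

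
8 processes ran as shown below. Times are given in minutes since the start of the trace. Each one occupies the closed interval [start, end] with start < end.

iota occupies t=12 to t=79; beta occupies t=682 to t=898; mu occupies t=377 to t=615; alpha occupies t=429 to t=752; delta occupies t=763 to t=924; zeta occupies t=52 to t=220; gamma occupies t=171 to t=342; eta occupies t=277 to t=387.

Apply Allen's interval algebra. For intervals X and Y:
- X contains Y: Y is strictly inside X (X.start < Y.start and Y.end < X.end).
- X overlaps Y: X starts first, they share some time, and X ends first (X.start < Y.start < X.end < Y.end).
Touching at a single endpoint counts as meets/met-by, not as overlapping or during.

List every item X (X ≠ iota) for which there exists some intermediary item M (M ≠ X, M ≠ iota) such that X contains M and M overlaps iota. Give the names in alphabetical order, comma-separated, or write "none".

Target iota = [t=12, t=79].
Intermediaries M with M overlaps iota: none.
Union: none.

none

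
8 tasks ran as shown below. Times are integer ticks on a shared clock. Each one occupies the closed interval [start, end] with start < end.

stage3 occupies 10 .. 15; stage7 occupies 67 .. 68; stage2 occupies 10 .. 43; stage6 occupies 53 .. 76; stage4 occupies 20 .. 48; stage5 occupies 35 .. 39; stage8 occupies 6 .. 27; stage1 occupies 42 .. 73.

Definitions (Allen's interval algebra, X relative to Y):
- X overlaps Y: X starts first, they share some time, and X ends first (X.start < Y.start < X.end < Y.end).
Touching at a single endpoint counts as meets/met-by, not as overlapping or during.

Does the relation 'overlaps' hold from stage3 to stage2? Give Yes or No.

stage3 = [10, 15], stage2 = [10, 43].
Actual relation of stage3 to stage2: starts.
Asked whether 'overlaps' holds → No.

No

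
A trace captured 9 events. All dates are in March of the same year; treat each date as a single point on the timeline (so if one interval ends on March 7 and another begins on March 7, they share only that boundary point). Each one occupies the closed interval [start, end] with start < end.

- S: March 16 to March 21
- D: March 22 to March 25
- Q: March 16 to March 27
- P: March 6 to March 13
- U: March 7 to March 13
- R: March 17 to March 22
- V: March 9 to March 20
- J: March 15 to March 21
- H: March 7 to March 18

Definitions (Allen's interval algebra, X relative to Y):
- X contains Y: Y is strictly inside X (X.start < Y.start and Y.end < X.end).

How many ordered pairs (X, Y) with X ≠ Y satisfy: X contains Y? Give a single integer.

Checking all 72 ordered pairs for relation 'contains'; matching pairs in alphabetical order:
(Q, D): Q contains D ✓
(Q, R): Q contains R ✓
Count: 2.

2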